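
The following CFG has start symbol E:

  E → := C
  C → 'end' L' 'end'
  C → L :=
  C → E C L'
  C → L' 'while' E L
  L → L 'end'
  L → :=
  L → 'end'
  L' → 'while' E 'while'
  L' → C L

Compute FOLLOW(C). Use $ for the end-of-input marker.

In E → := C: C is at the end, add FOLLOW(E) = { $, 'end', 'while', := }.
In C → E C L': add FIRST(L') = { 'end', 'while', := }.
In L' → C L: add FIRST(L) = { 'end', := }.
Union: FOLLOW(C) = { $, 'end', 'while', := }.

{ $, 'end', 'while', := }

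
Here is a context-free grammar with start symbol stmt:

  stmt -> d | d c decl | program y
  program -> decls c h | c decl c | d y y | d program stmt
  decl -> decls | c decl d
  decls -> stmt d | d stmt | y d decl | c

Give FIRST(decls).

{ c, d, y }

From decls -> stmt d: add FIRST(stmt) = { c, d, y }.
decls -> d stmt contributes {d}.
decls -> y d decl contributes {y}.
decls -> c contributes {c}.
Union: FIRST(decls) = { c, d, y }.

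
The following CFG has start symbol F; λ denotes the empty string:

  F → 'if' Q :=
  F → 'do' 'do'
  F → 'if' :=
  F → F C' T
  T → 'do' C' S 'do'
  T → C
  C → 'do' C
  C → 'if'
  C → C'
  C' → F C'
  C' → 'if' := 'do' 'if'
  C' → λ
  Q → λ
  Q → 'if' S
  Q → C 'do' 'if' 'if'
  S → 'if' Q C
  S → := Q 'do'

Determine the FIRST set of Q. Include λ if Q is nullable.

Q → λ contributes λ.
Q → 'if' S contributes {'if'}.
From Q → C 'do' 'if' 'if': C nullable, take FIRST(C) ∪ {'do'} = { 'do', 'if' }.
Union: FIRST(Q) = { 'do', 'if', λ }.

{ 'do', 'if', λ }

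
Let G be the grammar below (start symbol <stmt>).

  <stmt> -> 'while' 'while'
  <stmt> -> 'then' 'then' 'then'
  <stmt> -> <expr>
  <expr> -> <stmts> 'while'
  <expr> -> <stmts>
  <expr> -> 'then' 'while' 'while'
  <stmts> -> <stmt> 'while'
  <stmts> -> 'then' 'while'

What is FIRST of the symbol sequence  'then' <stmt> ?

{ 'then' }

'then' is a terminal; add {'then'} and stop.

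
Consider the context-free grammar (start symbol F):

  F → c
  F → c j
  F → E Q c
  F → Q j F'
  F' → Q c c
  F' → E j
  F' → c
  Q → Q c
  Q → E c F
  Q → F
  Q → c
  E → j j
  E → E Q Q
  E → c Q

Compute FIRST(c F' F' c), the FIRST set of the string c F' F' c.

{ c }

c is a terminal; add {c} and stop.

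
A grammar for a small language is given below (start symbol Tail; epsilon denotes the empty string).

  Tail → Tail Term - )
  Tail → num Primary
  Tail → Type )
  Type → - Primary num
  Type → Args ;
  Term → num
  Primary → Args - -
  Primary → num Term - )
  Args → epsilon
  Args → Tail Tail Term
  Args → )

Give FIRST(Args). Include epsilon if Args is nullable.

{ ), -, ;, num, epsilon }

Args → epsilon contributes epsilon.
From Args → Tail Tail Term: add FIRST(Tail) = { ), -, ;, num }.
Args → ) contributes {)}.
Union: FIRST(Args) = { ), -, ;, num, epsilon }.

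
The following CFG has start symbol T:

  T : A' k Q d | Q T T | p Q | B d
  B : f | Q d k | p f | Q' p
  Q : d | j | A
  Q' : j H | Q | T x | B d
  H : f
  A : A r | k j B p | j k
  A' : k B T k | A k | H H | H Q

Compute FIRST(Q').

Q' : j H contributes {j}.
From Q' : Q: add FIRST(Q) = { d, j, k }.
From Q' : T x: add FIRST(T) = { d, f, j, k, p }.
From Q' : B d: add FIRST(B) = { d, f, j, k, p }.
Union: FIRST(Q') = { d, f, j, k, p }.

{ d, f, j, k, p }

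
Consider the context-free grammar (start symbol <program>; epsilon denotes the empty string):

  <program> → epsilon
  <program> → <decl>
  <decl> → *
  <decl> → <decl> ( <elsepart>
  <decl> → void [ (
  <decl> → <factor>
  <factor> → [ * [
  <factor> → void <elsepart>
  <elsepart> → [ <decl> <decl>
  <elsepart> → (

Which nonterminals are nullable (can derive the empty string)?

{ <program> }

Directly nullable (have an epsilon-production): <program>.
No other nonterminal has a production whose RHS symbols are all nullable.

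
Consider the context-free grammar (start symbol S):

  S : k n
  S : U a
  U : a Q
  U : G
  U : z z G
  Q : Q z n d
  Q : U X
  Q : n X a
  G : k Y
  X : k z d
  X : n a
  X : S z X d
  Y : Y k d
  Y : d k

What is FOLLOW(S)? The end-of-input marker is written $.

S is the start symbol, so $ ∈ FOLLOW(S).
In X : S z X d: add FIRST(z X d) = { z }.
Union: FOLLOW(S) = { $, z }.

{ $, z }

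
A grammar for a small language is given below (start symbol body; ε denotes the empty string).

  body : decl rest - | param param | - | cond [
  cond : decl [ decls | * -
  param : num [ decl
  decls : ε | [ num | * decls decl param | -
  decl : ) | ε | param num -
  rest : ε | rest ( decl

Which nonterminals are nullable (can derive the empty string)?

Directly nullable (have an ε-production): decls, decl, rest.
No other nonterminal has a production whose RHS symbols are all nullable.

{ decl, decls, rest }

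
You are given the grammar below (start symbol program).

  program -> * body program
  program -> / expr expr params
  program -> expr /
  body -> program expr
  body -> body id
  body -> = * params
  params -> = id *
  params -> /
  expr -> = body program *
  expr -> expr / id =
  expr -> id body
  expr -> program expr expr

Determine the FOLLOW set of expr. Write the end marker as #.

In program -> / expr expr params: add FIRST(expr params) = { *, /, =, id }.
In program -> / expr expr params: add FIRST(params) = { /, = }.
In program -> expr /: add FIRST(/) = { / }.
In body -> program expr: expr is at the end, add FOLLOW(body) = { *, /, =, id }.
In expr -> expr / id =: add FIRST(/ id =) = { / }.
In expr -> program expr expr: add FIRST(expr) = { *, /, =, id }.
In expr -> program expr expr: expr is at the end, add FOLLOW(expr) = { *, /, =, id }.
Union: FOLLOW(expr) = { *, /, =, id }.

{ *, /, =, id }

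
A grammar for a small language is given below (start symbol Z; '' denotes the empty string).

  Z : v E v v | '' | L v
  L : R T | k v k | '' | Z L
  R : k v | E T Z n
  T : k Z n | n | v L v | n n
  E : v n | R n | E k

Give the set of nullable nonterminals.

{ L, Z }

Directly nullable (have an ''-production): Z, L.
No other nonterminal has a production whose RHS symbols are all nullable.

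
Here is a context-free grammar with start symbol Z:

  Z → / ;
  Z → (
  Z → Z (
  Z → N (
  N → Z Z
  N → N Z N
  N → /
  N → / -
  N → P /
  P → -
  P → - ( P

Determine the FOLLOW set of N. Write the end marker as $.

{ (, -, / }

In Z → N (: add FIRST(() = { ( }.
In N → N Z N: add FIRST(Z N) = { (, -, / }.
In N → N Z N: N is at the end, add FOLLOW(N) = { (, -, / }.
Union: FOLLOW(N) = { (, -, / }.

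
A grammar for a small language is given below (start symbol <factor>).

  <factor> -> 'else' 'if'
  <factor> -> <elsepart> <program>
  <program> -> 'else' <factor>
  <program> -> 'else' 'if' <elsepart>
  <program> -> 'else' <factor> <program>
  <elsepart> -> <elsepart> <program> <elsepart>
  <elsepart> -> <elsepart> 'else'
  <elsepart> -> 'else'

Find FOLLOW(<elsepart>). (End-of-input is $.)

In <factor> -> <elsepart> <program>: add FIRST(<program>) = { 'else' }.
In <program> -> 'else' 'if' <elsepart>: <elsepart> is at the end, add FOLLOW(<program>) = { $, 'else' }.
In <elsepart> -> <elsepart> <program> <elsepart>: add FIRST(<program> <elsepart>) = { 'else' }.
In <elsepart> -> <elsepart> <program> <elsepart>: <elsepart> is at the end, add FOLLOW(<elsepart>) = { $, 'else' }.
In <elsepart> -> <elsepart> 'else': add FIRST('else') = { 'else' }.
Union: FOLLOW(<elsepart>) = { $, 'else' }.

{ $, 'else' }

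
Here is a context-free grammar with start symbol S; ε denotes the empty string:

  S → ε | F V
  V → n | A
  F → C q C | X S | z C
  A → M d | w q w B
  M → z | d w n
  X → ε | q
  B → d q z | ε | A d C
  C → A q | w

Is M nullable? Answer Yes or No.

Nullable nonterminals: B, F, S, X.
No production of M has an RHS whose symbols are all nullable, so M is not nullable.

No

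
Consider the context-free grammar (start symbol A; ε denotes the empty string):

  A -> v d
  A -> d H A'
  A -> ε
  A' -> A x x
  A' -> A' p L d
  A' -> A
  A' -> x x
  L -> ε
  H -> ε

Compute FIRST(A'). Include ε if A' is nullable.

From A' -> A x x: A nullable, take FIRST(A) ∪ {x} = { d, v, x }.
From A' -> A' p L d: A' nullable, take FIRST(A') ∪ {p} = { d, p, v, x }.
From A' -> A: add FIRST(A) = { d, v, ε } (including ε since A is nullable).
A' -> x x contributes {x}.
Union: FIRST(A') = { d, p, v, x, ε }.

{ d, p, v, x, ε }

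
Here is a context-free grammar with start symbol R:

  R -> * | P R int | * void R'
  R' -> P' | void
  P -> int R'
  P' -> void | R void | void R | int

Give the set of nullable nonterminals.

No nonterminal has an empty production or an RHS whose symbols are all nullable.

{ } (none)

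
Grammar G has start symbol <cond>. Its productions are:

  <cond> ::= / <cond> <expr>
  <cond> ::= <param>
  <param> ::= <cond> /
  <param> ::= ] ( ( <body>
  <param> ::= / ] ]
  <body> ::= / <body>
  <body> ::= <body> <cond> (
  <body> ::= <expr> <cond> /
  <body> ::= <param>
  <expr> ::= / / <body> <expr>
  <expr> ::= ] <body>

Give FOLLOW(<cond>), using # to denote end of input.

<cond> is the start symbol, so # ∈ FOLLOW(<cond>).
In <cond> ::= / <cond> <expr>: add FIRST(<expr>) = { /, ] }.
In <param> ::= <cond> /: add FIRST(/) = { / }.
In <body> ::= <body> <cond> (: add FIRST(() = { ( }.
In <body> ::= <expr> <cond> /: add FIRST(/) = { / }.
Union: FOLLOW(<cond>) = { #, (, /, ] }.

{ #, (, /, ] }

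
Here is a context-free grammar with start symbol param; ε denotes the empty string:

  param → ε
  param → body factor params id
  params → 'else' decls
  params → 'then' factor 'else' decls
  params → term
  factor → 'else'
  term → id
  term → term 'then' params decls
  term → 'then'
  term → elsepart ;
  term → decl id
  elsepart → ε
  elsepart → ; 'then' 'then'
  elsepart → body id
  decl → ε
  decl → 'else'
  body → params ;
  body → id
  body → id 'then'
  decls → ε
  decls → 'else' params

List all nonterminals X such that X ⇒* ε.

Directly nullable (have an ε-production): param, elsepart, decl, decls.
No other nonterminal has a production whose RHS symbols are all nullable.

{ decl, decls, elsepart, param }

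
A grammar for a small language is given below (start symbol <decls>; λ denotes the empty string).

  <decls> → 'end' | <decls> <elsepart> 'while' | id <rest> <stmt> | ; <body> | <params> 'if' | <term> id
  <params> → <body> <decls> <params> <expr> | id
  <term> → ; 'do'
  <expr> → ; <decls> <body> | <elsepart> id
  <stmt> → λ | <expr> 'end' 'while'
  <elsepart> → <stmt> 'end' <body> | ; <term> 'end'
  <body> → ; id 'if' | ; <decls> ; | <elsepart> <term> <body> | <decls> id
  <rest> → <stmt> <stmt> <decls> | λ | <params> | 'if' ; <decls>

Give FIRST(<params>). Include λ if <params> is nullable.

{ 'end', ;, id }

From <params> → <body> <decls> <params> <expr>: add FIRST(<body>) = { 'end', ;, id }.
<params> → id contributes {id}.
Union: FIRST(<params>) = { 'end', ;, id }.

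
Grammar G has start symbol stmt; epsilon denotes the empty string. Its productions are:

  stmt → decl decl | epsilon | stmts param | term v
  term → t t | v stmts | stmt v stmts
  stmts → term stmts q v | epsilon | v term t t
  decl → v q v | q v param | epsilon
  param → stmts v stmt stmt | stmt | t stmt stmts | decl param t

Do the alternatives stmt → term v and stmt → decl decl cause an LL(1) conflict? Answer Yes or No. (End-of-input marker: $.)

FIRST(term v) = { q, t, v } and FIRST(decl decl) = { q, v, epsilon }.
Both contain q, so the two alternatives are not disjoint — LL(1) conflict.

Yes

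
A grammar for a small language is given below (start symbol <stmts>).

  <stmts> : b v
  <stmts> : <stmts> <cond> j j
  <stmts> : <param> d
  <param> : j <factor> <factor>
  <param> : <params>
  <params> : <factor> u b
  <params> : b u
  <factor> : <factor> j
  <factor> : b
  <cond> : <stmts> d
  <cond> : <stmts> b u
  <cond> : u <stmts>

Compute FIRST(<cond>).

From <cond> : <stmts> d: add FIRST(<stmts>) = { b, j }.
From <cond> : <stmts> b u: add FIRST(<stmts>) = { b, j }.
<cond> : u <stmts> contributes {u}.
Union: FIRST(<cond>) = { b, j, u }.

{ b, j, u }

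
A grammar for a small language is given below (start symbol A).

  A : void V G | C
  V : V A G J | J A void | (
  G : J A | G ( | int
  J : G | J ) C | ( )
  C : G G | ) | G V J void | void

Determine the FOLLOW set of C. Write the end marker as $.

{ $, (, ), int, void }

In A : C: C is at the end, add FOLLOW(A) = { $, (, ), int, void }.
In J : J ) C: C is at the end, add FOLLOW(J) = { (, ), int, void }.
Union: FOLLOW(C) = { $, (, ), int, void }.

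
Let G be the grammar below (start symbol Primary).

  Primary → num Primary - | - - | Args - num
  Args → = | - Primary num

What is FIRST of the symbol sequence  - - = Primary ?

{ - }

- is a terminal; add {-} and stop.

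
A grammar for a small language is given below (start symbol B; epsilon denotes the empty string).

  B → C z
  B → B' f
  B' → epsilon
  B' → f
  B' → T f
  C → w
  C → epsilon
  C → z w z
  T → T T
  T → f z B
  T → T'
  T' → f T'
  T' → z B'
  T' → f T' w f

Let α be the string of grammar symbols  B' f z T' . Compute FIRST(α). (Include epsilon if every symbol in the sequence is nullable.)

{ f, z }

Add FIRST(B')\{epsilon} = { f, z }; B' is nullable, continue.
f is a terminal; add {f} and stop.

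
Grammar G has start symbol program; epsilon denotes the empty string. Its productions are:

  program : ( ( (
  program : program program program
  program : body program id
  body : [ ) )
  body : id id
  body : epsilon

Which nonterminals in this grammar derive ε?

Directly nullable (have an epsilon-production): body.
No other nonterminal has a production whose RHS symbols are all nullable.

{ body }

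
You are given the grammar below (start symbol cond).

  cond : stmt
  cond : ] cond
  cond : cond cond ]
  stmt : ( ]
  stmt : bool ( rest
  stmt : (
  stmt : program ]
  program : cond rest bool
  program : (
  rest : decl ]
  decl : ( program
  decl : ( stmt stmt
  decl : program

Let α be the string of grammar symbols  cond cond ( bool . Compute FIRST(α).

Add FIRST(cond) = { (, ], bool }; cond is not nullable, stop.

{ (, ], bool }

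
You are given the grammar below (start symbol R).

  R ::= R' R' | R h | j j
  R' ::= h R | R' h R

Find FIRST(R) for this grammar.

From R ::= R' R': add FIRST(R') = { h }.
From R ::= R h: add FIRST(R) = { h, j }.
R ::= j j contributes {j}.
Union: FIRST(R) = { h, j }.

{ h, j }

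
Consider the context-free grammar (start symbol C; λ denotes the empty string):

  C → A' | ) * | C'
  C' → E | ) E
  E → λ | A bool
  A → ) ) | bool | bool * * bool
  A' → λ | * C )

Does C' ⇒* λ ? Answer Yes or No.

Yes

C' → E and each of E is nullable, so C' ⇒* λ.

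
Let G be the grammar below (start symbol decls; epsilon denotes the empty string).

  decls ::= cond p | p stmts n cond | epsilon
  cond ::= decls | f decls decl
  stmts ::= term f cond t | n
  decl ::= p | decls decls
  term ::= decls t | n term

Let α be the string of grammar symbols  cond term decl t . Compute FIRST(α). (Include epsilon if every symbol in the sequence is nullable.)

{ f, n, p, t }

Add FIRST(cond)\{epsilon} = { f, p }; cond is nullable, continue.
Add FIRST(term) = { f, n, p, t }; term is not nullable, stop.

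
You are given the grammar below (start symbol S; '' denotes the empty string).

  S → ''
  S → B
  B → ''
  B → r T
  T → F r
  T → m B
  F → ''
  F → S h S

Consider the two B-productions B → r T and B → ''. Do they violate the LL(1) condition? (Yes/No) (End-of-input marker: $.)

FIRST(r T) = { r } and FIRST('') = { '' }.
The second alternative is nullable and FOLLOW(B) = { $, h, r } shares r with FIRST of the first — conflict.

Yes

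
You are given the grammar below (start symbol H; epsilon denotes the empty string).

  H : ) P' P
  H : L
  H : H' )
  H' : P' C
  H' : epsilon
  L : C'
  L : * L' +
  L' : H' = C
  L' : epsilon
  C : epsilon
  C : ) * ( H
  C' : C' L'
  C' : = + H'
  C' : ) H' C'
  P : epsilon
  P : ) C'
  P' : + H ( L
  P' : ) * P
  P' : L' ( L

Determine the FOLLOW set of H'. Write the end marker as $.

In H : H' ): add FIRST()) = { ) }.
In L' : H' = C: add FIRST(= C) = { = }.
In C' : = + H': H' is at the end, add FOLLOW(C') = { $, (, ), +, = }.
In C' : ) H' C': add FIRST(C') = { ), = }.
Union: FOLLOW(H') = { $, (, ), +, = }.

{ $, (, ), +, = }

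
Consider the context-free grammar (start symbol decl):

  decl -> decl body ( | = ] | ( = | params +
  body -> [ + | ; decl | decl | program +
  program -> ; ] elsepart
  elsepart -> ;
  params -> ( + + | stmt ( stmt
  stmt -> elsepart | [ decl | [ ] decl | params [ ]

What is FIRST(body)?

body -> [ + contributes {[}.
body -> ; decl contributes {;}.
From body -> decl: add FIRST(decl) = { (, ;, =, [ }.
From body -> program +: add FIRST(program) = { ; }.
Union: FIRST(body) = { (, ;, =, [ }.

{ (, ;, =, [ }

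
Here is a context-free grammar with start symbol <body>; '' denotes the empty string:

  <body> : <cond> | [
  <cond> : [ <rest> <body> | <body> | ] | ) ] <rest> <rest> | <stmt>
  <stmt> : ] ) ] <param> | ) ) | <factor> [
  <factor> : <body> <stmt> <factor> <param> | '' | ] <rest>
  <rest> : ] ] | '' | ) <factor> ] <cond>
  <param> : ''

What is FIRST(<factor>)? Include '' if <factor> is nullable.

{ ), [, ], '' }

From <factor> : <body> <stmt> <factor> <param>: add FIRST(<body>) = { ), [, ] }.
<factor> : '' contributes ''.
<factor> : ] <rest> contributes {]}.
Union: FIRST(<factor>) = { ), [, ], '' }.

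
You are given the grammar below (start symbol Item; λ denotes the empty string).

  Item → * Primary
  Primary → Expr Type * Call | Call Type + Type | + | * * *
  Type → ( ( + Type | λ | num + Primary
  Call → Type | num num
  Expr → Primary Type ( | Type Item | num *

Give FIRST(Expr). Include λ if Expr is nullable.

{ (, *, +, num }

From Expr → Primary Type (: add FIRST(Primary) = { (, *, +, num }.
From Expr → Type Item: Type nullable, take FIRST(Type) ∪ FIRST(Item) = { (, *, num }.
Expr → num * contributes {num}.
Union: FIRST(Expr) = { (, *, +, num }.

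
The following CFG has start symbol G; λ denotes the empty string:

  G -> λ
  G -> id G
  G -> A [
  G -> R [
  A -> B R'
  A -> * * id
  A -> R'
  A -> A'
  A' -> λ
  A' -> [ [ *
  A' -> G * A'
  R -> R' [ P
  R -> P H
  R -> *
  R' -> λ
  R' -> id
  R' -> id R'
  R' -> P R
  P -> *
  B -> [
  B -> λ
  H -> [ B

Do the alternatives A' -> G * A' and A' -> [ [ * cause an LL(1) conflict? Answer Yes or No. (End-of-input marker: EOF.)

Yes

FIRST(G * A') = { *, [, id } and FIRST([ [ *) = { [ }.
Both contain [, so the two alternatives are not disjoint — LL(1) conflict.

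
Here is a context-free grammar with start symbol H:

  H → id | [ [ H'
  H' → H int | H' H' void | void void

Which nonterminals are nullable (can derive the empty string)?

No nonterminal has an empty production or an RHS whose symbols are all nullable.

{ } (none)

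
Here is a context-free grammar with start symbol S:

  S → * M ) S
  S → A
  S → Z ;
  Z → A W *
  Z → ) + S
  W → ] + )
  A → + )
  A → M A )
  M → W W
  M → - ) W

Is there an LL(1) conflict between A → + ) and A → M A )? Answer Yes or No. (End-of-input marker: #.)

FIRST(+ )) = { + } and FIRST(M A )) = { -, ] }.
The FIRST sets are disjoint and neither alternative is nullable — no conflict.

No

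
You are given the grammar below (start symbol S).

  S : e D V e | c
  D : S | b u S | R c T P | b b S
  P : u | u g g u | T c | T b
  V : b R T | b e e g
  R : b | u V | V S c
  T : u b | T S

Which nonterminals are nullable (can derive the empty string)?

{ } (none)

No nonterminal has an empty production or an RHS whose symbols are all nullable.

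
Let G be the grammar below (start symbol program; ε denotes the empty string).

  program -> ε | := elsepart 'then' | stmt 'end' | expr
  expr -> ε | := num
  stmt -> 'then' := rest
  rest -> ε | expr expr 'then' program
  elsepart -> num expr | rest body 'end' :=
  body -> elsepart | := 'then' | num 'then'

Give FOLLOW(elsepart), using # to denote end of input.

In program -> := elsepart 'then': add FIRST('then') = { 'then' }.
In body -> elsepart: elsepart is at the end, add FOLLOW(body) = { 'end' }.
Union: FOLLOW(elsepart) = { 'end', 'then' }.

{ 'end', 'then' }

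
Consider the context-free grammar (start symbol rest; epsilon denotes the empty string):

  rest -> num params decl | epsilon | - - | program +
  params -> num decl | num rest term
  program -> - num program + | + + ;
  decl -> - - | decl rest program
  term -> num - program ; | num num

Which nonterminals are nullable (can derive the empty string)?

{ rest }

Directly nullable (have an epsilon-production): rest.
No other nonterminal has a production whose RHS symbols are all nullable.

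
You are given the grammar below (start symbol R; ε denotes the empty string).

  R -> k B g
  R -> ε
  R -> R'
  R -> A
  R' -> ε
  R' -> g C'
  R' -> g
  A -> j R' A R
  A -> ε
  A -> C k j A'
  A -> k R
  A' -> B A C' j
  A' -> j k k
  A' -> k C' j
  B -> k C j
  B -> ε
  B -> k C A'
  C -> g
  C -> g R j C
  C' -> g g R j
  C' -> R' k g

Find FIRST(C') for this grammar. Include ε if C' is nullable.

C' -> g g R j contributes {g}.
From C' -> R' k g: R' nullable, take FIRST(R') ∪ {k} = { g, k }.
Union: FIRST(C') = { g, k }.

{ g, k }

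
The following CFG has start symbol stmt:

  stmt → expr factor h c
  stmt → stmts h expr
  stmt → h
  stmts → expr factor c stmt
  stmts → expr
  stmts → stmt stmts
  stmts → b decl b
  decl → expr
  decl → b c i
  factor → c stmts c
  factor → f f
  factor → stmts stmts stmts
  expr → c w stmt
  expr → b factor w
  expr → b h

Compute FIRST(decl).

{ b, c }

From decl → expr: add FIRST(expr) = { b, c }.
decl → b c i contributes {b}.
Union: FIRST(decl) = { b, c }.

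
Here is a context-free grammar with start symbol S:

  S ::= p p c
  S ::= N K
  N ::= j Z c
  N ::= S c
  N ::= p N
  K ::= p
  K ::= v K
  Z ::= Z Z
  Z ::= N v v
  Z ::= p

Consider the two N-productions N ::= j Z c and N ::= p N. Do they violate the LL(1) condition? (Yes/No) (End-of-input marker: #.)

FIRST(j Z c) = { j } and FIRST(p N) = { p }.
The FIRST sets are disjoint and neither alternative is nullable — no conflict.

No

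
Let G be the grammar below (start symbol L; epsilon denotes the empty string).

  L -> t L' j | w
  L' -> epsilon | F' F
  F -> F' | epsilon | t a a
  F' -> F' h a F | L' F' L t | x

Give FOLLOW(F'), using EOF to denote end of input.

In L' -> F' F: add FIRST(F)\{epsilon} = { t, x }.
  Since F is nullable, also add FOLLOW(L') = { j, x }.
In F -> F': F' is at the end, add FOLLOW(F) = { h, j, t, w, x }.
In F' -> F' h a F: add FIRST(h a F) = { h }.
In F' -> L' F' L t: add FIRST(L t) = { t, w }.
Union: FOLLOW(F') = { h, j, t, w, x }.

{ h, j, t, w, x }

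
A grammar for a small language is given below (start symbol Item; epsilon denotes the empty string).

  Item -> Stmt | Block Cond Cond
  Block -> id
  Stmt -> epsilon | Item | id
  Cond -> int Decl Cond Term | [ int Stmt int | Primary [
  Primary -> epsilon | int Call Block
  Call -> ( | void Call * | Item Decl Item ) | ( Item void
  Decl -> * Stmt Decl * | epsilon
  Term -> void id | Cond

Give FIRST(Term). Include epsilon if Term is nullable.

{ [, int, void }

Term -> void id contributes {void}.
From Term -> Cond: add FIRST(Cond) = { [, int }.
Union: FIRST(Term) = { [, int, void }.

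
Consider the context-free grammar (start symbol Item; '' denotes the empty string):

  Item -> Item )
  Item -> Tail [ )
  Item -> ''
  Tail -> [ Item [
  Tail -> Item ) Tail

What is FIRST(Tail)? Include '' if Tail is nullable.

Tail -> [ Item [ contributes {[}.
From Tail -> Item ) Tail: Item nullable, take FIRST(Item) ∪ {)} = { ), [ }.
Union: FIRST(Tail) = { ), [ }.

{ ), [ }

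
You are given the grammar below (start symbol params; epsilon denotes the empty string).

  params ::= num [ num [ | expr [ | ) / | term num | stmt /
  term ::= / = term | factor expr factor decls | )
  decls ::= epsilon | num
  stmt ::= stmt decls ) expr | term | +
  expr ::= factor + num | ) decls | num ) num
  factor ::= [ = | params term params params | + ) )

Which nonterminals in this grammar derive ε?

Directly nullable (have an epsilon-production): decls.
No other nonterminal has a production whose RHS symbols are all nullable.

{ decls }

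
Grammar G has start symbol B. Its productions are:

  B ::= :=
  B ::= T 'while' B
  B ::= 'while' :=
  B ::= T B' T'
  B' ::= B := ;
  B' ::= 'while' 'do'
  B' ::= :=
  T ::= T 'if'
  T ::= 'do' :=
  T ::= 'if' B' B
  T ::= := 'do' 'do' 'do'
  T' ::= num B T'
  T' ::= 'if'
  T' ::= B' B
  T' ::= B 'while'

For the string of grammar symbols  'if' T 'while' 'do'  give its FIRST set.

{ 'if' }

'if' is a terminal; add {'if'} and stop.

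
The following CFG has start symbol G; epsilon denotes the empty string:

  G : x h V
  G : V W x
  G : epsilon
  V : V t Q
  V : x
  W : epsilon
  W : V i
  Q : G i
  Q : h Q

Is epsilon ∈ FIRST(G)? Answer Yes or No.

Yes

G has an epsilon-production, so G ⇒ epsilon.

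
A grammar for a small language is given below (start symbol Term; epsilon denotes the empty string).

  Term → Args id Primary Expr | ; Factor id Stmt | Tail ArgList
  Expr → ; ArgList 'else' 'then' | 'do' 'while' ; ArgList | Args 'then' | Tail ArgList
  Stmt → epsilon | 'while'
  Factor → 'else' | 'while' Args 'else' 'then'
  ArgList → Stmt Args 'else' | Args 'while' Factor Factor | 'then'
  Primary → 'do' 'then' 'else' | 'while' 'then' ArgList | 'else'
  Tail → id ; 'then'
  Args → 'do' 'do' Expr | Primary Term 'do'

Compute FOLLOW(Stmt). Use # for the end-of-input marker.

In Term → ; Factor id Stmt: Stmt is at the end, add FOLLOW(Term) = { #, 'do' }.
In ArgList → Stmt Args 'else': add FIRST(Args 'else') = { 'do', 'else', 'while' }.
Union: FOLLOW(Stmt) = { #, 'do', 'else', 'while' }.

{ #, 'do', 'else', 'while' }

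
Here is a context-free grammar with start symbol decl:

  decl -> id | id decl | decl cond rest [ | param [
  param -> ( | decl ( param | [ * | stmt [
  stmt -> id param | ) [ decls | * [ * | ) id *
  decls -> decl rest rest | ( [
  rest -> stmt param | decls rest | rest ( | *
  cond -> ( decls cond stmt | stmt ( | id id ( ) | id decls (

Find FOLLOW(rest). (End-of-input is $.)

{ (, ), *, [, id }

In decl -> decl cond rest [: add FIRST([) = { [ }.
In decls -> decl rest rest: add FIRST(rest) = { (, ), *, [, id }.
In decls -> decl rest rest: rest is at the end, add FOLLOW(decls) = { (, ), *, [, id }.
In rest -> decls rest: rest is at the end, add FOLLOW(rest) = { (, ), *, [, id }.
In rest -> rest (: add FIRST(() = { ( }.
Union: FOLLOW(rest) = { (, ), *, [, id }.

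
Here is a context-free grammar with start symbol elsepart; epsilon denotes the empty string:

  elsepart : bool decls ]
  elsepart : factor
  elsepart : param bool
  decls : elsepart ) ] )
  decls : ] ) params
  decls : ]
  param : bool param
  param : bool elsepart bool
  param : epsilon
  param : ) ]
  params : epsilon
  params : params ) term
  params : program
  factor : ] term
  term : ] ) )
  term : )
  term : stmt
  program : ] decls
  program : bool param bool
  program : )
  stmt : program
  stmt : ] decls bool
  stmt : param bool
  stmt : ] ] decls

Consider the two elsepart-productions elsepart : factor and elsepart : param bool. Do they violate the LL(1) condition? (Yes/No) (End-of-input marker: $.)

No

FIRST(factor) = { ] } and FIRST(param bool) = { ), bool }.
The FIRST sets are disjoint and neither alternative is nullable — no conflict.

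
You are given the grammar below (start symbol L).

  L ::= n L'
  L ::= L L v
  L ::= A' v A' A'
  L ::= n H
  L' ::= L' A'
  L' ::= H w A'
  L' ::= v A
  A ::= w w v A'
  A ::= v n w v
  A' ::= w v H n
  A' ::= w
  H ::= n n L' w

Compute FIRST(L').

From L' ::= L' A': add FIRST(L') = { n, v }.
From L' ::= H w A': add FIRST(H) = { n }.
L' ::= v A contributes {v}.
Union: FIRST(L') = { n, v }.

{ n, v }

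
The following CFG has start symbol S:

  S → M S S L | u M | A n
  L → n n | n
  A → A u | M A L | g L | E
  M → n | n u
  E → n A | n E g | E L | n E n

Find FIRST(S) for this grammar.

{ g, n, u }

From S → M S S L: add FIRST(M) = { n }.
S → u M contributes {u}.
From S → A n: add FIRST(A) = { g, n }.
Union: FIRST(S) = { g, n, u }.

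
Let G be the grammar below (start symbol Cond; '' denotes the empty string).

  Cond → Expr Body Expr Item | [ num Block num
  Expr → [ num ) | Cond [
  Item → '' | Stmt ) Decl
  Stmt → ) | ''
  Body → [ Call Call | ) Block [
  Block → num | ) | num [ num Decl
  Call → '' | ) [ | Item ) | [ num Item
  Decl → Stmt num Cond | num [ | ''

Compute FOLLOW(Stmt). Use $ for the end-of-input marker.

In Item → Stmt ) Decl: add FIRST() Decl) = { ) }.
In Decl → Stmt num Cond: add FIRST(num Cond) = { num }.
Union: FOLLOW(Stmt) = { ), num }.

{ ), num }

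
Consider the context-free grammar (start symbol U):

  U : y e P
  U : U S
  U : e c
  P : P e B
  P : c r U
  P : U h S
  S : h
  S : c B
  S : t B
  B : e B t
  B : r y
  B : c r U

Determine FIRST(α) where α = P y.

{ c, e, y }

Add FIRST(P) = { c, e, y }; P is not nullable, stop.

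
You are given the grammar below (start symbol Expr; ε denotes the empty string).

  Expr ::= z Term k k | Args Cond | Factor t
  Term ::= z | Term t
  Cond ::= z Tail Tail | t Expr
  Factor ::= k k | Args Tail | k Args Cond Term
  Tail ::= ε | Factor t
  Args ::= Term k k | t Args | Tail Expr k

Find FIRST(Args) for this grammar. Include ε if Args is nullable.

From Args ::= Term k k: add FIRST(Term) = { z }.
Args ::= t Args contributes {t}.
From Args ::= Tail Expr k: Tail nullable, take FIRST(Tail) ∪ FIRST(Expr) = { k, t, z }.
Union: FIRST(Args) = { k, t, z }.

{ k, t, z }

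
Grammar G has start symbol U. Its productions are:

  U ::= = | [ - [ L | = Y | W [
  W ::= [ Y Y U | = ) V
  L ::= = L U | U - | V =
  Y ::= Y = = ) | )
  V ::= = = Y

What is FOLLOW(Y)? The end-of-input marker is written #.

{ #, ), -, =, [ }

In U ::= = Y: Y is at the end, add FOLLOW(U) = { #, -, =, [ }.
In W ::= [ Y Y U: add FIRST(Y U) = { ) }.
In W ::= [ Y Y U: add FIRST(U) = { =, [ }.
In Y ::= Y = = ): add FIRST(= = )) = { = }.
In V ::= = = Y: Y is at the end, add FOLLOW(V) = { =, [ }.
Union: FOLLOW(Y) = { #, ), -, =, [ }.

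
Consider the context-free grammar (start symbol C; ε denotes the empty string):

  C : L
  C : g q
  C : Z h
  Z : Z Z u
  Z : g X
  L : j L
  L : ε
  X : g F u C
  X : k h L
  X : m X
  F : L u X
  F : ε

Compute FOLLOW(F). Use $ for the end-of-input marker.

In X : g F u C: add FIRST(u C) = { u }.
Union: FOLLOW(F) = { u }.

{ u }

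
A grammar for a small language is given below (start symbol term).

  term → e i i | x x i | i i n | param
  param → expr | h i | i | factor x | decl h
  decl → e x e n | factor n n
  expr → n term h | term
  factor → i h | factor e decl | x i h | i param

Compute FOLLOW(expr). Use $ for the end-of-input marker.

In param → expr: expr is at the end, add FOLLOW(param) = { $, e, h, n, x }.
Union: FOLLOW(expr) = { $, e, h, n, x }.

{ $, e, h, n, x }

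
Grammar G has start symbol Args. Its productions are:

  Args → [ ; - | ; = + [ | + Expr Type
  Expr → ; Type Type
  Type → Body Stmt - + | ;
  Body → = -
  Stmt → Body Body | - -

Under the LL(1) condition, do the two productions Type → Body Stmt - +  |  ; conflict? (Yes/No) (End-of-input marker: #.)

FIRST(Body Stmt - +) = { = } and FIRST(;) = { ; }.
The FIRST sets are disjoint and neither alternative is nullable — no conflict.

No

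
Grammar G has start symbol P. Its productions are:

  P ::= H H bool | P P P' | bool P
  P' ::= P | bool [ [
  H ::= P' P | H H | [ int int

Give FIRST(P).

From P ::= H H bool: add FIRST(H) = { [, bool }.
From P ::= P P P': add FIRST(P) = { [, bool }.
P ::= bool P contributes {bool}.
Union: FIRST(P) = { [, bool }.

{ [, bool }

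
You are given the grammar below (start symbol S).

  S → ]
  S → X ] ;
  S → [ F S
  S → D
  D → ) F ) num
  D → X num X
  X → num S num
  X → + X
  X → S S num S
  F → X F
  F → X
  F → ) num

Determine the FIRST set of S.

S → ] contributes {]}.
From S → X ] ;: add FIRST(X) = { ), +, [, ], num }.
S → [ F S contributes {[}.
From S → D: add FIRST(D) = { ), +, [, ], num }.
Union: FIRST(S) = { ), +, [, ], num }.

{ ), +, [, ], num }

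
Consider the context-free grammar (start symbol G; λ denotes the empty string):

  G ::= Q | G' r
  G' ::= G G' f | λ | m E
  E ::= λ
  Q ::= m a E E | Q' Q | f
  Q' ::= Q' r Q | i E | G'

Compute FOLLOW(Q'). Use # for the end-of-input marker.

In Q ::= Q' Q: add FIRST(Q) = { f, i, m, r }.
In Q' ::= Q' r Q: add FIRST(r Q) = { r }.
Union: FOLLOW(Q') = { f, i, m, r }.

{ f, i, m, r }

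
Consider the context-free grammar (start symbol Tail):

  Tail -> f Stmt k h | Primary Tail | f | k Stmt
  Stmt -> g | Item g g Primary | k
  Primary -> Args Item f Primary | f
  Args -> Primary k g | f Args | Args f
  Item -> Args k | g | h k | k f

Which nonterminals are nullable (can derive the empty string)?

{ } (none)

No nonterminal has an empty production or an RHS whose symbols are all nullable.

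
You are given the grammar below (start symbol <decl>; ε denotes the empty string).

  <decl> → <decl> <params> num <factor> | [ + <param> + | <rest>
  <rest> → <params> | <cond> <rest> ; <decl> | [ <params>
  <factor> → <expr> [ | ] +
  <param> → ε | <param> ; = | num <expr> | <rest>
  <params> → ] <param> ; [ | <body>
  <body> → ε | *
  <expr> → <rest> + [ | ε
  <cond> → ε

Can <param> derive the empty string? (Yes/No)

<param> has an ε-production, so <param> ⇒ ε.

Yes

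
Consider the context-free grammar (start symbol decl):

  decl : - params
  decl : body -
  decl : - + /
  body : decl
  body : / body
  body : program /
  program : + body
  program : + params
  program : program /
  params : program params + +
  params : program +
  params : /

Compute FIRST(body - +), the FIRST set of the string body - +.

{ +, -, / }

Add FIRST(body) = { +, -, / }; body is not nullable, stop.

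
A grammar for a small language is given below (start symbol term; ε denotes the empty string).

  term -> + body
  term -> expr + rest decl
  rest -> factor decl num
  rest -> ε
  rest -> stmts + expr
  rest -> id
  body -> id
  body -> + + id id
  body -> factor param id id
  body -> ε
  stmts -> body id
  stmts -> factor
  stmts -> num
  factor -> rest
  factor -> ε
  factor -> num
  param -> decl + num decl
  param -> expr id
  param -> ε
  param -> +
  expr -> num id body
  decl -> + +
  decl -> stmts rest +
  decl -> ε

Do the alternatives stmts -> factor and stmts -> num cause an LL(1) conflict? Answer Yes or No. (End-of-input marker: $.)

Yes

FIRST(factor) = { +, id, num, ε } and FIRST(num) = { num }.
Both contain num, so the two alternatives are not disjoint — LL(1) conflict.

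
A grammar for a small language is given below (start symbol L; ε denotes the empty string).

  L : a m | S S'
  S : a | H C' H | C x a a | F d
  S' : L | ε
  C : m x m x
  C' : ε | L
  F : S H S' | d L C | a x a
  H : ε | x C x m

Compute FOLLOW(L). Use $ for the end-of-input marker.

L is the start symbol, so $ ∈ FOLLOW(L).
In S' : L: L is at the end, add FOLLOW(S') = { $, a, d, m, x }.
In C' : L: L is at the end, add FOLLOW(C') = { $, a, d, m, x }.
In F : d L C: add FIRST(C) = { m }.
Union: FOLLOW(L) = { $, a, d, m, x }.

{ $, a, d, m, x }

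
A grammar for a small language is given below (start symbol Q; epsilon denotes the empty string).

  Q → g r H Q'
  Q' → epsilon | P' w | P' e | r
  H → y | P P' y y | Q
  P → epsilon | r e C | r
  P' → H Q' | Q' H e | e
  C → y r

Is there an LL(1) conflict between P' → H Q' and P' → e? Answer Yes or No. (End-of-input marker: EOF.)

FIRST(H Q') = { e, g, r, y } and FIRST(e) = { e }.
Both contain e, so the two alternatives are not disjoint — LL(1) conflict.

Yes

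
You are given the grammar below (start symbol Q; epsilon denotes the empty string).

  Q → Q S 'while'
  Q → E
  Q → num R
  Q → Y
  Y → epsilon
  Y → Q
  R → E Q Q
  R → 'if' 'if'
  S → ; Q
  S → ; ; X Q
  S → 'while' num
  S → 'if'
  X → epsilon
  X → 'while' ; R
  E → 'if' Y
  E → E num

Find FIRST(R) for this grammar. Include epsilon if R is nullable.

{ 'if' }

From R → E Q Q: add FIRST(E) = { 'if' }.
R → 'if' 'if' contributes {'if'}.
Union: FIRST(R) = { 'if' }.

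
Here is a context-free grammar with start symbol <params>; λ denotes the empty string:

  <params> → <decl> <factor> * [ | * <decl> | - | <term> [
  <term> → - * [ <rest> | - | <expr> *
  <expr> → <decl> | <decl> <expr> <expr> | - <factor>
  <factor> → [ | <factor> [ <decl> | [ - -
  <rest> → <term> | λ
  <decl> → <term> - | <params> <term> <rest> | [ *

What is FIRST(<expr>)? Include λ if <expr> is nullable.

From <expr> → <decl>: add FIRST(<decl>) = { *, -, [ }.
From <expr> → <decl> <expr> <expr>: add FIRST(<decl>) = { *, -, [ }.
<expr> → - <factor> contributes {-}.
Union: FIRST(<expr>) = { *, -, [ }.

{ *, -, [ }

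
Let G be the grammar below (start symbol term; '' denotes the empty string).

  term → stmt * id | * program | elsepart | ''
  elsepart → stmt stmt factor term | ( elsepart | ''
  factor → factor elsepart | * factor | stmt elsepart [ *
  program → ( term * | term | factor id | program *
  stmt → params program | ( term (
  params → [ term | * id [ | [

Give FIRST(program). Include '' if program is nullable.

program → ( term * contributes {(}.
From program → term: add FIRST(term) = { (, *, [, '' } (including '' since term is nullable).
From program → factor id: add FIRST(factor) = { (, *, [ }.
From program → program *: program nullable, take FIRST(program) ∪ {*} = { (, *, [ }.
Union: FIRST(program) = { (, *, [, '' }.

{ (, *, [, '' }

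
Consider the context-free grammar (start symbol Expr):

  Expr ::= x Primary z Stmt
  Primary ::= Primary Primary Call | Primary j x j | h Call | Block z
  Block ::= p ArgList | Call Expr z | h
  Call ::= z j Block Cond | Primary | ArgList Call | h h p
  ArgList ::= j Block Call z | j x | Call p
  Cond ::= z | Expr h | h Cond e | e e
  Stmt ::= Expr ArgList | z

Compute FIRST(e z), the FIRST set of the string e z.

{ e }

e is a terminal; add {e} and stop.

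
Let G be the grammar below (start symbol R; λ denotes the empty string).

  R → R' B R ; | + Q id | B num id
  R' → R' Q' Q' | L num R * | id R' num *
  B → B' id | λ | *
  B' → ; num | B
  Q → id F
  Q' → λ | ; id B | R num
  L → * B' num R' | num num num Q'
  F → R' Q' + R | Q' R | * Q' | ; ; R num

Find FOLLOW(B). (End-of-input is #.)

In R → R' B R ;: add FIRST(R ;) = { *, +, ;, id, num }.
In R → B num id: add FIRST(num id) = { num }.
In B' → B: B is at the end, add FOLLOW(B') = { id, num }.
In Q' → ; id B: B is at the end, add FOLLOW(Q') = { *, +, ;, id, num }.
Union: FOLLOW(B) = { *, +, ;, id, num }.

{ *, +, ;, id, num }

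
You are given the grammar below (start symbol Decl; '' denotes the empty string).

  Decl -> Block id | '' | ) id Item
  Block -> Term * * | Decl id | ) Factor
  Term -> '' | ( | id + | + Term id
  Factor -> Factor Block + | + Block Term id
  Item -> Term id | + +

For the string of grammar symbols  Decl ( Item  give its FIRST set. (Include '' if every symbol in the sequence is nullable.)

Add FIRST(Decl)\{''} = { (, ), *, +, id }; Decl is nullable, continue.
( is a terminal; add {(} and stop.

{ (, ), *, +, id }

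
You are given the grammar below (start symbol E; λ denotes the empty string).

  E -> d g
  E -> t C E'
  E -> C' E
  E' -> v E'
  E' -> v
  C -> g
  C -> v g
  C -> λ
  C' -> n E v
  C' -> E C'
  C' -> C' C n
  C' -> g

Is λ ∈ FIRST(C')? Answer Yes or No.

Nullable nonterminals: C.
No production of C' has an RHS whose symbols are all nullable, so C' is not nullable.

No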